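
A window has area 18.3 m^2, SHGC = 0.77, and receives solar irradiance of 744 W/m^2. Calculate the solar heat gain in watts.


Solar heat gain: Q = Area * SHGC * Irradiance
  Q = 18.3 * 0.77 * 744 = 10483.7 W

10483.7 W


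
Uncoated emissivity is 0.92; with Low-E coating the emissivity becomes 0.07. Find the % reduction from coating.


Percentage reduction = (1 - coated/uncoated) * 100
  Ratio = 0.07 / 0.92 = 0.0761
  Reduction = (1 - 0.0761) * 100 = 92.4%

92.4%


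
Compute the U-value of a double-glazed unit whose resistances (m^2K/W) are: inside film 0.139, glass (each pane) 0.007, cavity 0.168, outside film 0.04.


Total thermal resistance (series):
  R_total = R_in + R_glass + R_air + R_glass + R_out
  R_total = 0.139 + 0.007 + 0.168 + 0.007 + 0.04 = 0.361 m^2K/W
U-value = 1 / R_total = 1 / 0.361 = 2.77 W/m^2K

2.77 W/m^2K


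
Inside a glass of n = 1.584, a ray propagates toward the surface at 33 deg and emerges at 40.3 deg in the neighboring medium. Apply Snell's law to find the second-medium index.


Apply Snell's law: n1 * sin(theta1) = n2 * sin(theta2)
  n2 = n1 * sin(theta1) / sin(theta2)
  sin(33) = 0.544639
  sin(40.3) = 0.64679
  n2 = 1.584 * 0.544639 / 0.64679 = 1.3338

1.3338


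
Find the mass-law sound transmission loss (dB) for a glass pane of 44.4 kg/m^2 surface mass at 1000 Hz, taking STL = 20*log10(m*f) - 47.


Mass law: STL = 20 * log10(m * f) - 47
  m * f = 44.4 * 1000 = 44400
  log10(44400) = 4.64738
  STL = 20 * 4.64738 - 47 = 92.9476 - 47 = 45.9 dB

45.9 dB


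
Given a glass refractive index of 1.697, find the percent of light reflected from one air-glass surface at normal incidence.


Fresnel reflectance at normal incidence:
  R = ((n - 1)/(n + 1))^2
  (n - 1)/(n + 1) = (1.697 - 1)/(1.697 + 1) = 0.258435
  R = 0.258435^2 = 0.0667886
  R(%) = 0.0667886 * 100 = 6.679%

6.679%


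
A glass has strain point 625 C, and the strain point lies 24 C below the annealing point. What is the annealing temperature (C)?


T_anneal = T_strain + gap:
  T_anneal = 625 + 24 = 649 C

649 C


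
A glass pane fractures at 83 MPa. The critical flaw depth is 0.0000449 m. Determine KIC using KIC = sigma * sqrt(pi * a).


Fracture toughness: KIC = sigma * sqrt(pi * a)
  pi * a = pi * 0.0000449 = 0.000141058
  sqrt(pi * a) = 0.011877
  KIC = 83 * 0.011877 = 0.986 MPa*sqrt(m)

0.986 MPa*sqrt(m)


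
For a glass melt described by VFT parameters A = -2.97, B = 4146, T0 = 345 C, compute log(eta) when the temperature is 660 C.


VFT equation: log(eta) = A + B / (T - T0)
  T - T0 = 660 - 345 = 315
  B / (T - T0) = 4146 / 315 = 13.162
  log(eta) = -2.97 + 13.162 = 10.192

10.192


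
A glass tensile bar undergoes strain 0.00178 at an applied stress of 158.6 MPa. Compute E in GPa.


Young's modulus: E = stress / strain
  E = 158.6 MPa / 0.00178 = 89101.12 MPa
Convert to GPa: 89101.12 / 1000 = 89.1 GPa

89.1 GPa


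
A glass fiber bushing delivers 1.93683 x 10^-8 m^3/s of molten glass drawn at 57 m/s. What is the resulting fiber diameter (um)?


Cross-sectional area from continuity:
  A = Q / v = 1.93683 x 10^-8 / 57 = 3.397947 x 10^-10 m^2
Diameter from circular cross-section:
  d = sqrt(4A / pi) * 10^6 (m -> um)
  d = sqrt(4 * 3.397947 x 10^-10 / pi) * 10^6 = 20.8 um

20.8 um


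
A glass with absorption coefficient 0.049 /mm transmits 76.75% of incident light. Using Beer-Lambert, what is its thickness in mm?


Rearrange T = exp(-alpha * thickness):
  thickness = -ln(T) / alpha
  T = 76.75/100 = 0.7675
  ln(T) = -0.26462
  -ln(T) = 0.26462
  thickness = 0.26462 / 0.049 = 5.4 mm

5.4 mm


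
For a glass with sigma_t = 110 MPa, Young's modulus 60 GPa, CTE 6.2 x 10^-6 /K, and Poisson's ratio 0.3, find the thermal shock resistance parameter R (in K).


Thermal shock resistance: R = sigma * (1 - nu) / (E * alpha)
  Numerator = 110 * (1 - 0.3) = 77.0
  Denominator = 60 * 1000 * (6.2 x 10^-6) = 0.372
  R = 77.0 / 0.372 = 207.0 K

207.0 K


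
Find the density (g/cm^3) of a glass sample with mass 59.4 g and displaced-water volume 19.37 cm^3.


Use the definition of density:
  rho = mass / volume
  rho = 59.4 / 19.37 = 3.067 g/cm^3

3.067 g/cm^3


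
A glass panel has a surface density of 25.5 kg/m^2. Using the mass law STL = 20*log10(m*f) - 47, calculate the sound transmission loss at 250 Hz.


Mass law: STL = 20 * log10(m * f) - 47
  m * f = 25.5 * 250 = 6375
  log10(6375) = 3.80448
  STL = 20 * 3.80448 - 47 = 76.0896 - 47 = 29.1 dB

29.1 dB


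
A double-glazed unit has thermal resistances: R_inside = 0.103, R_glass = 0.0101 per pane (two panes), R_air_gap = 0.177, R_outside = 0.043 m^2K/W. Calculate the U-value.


Total thermal resistance (series):
  R_total = R_in + R_glass + R_air + R_glass + R_out
  R_total = 0.103 + 0.0101 + 0.177 + 0.0101 + 0.043 = 0.3432 m^2K/W
U-value = 1 / R_total = 1 / 0.3432 = 2.914 W/m^2K

2.914 W/m^2K


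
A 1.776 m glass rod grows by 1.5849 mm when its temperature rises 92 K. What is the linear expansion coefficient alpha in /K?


Rearrange dL = alpha * L0 * dT for alpha:
  alpha = dL / (L0 * dT)
  alpha = (1.5849 / 1000) / (1.776 * 92) = 0.0000097 /K = 9.7 x 10^-6 /K

9.7 x 10^-6 /K


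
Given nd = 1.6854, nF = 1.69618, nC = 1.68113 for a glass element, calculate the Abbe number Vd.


Abbe number formula: Vd = (nd - 1) / (nF - nC)
  nd - 1 = 1.6854 - 1 = 0.6854
  nF - nC = 1.69618 - 1.68113 = 0.01505
  Vd = 0.6854 / 0.01505 = 45.54

45.54


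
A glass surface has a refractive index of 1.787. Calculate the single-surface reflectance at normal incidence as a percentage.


Fresnel reflectance at normal incidence:
  R = ((n - 1)/(n + 1))^2
  (n - 1)/(n + 1) = (1.787 - 1)/(1.787 + 1) = 0.282382
  R = 0.282382^2 = 0.0797396
  R(%) = 0.0797396 * 100 = 7.974%

7.974%


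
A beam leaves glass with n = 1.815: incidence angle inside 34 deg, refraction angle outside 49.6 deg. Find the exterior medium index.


Apply Snell's law: n1 * sin(theta1) = n2 * sin(theta2)
  n2 = n1 * sin(theta1) / sin(theta2)
  sin(34) = 0.559193
  sin(49.6) = 0.761538
  n2 = 1.815 * 0.559193 / 0.761538 = 1.3327

1.3327


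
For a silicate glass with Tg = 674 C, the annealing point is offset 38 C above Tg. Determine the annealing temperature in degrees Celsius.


The annealing temperature is Tg plus the offset:
  T_anneal = 674 + 38 = 712 C

712 C


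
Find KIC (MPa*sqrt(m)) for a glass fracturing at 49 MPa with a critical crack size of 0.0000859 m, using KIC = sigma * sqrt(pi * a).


Fracture toughness: KIC = sigma * sqrt(pi * a)
  pi * a = pi * 0.0000859 = 0.000269863
  sqrt(pi * a) = 0.016428
  KIC = 49 * 0.016428 = 0.805 MPa*sqrt(m)

0.805 MPa*sqrt(m)


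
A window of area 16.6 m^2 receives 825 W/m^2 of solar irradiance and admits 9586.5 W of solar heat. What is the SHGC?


Rearrange Q = Area * SHGC * Irradiance:
  SHGC = Q / (Area * Irradiance)
  SHGC = 9586.5 / (16.6 * 825) = 0.7

0.7


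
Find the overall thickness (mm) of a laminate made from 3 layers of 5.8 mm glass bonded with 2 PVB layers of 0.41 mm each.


Total thickness = glass contribution + PVB contribution
  Glass: 3 * 5.8 = 17.4 mm
  PVB: 2 * 0.41 = 0.82 mm
  Total = 17.4 + 0.82 = 18.22 mm

18.22 mm


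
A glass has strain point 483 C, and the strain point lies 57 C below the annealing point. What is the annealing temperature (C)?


T_anneal = T_strain + gap:
  T_anneal = 483 + 57 = 540 C

540 C


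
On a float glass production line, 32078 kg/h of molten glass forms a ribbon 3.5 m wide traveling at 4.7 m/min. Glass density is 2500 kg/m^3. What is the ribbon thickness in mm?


Ribbon cross-section from mass balance:
  Volume rate = throughput / density = 32078 / 2500 = 12.8312 m^3/h
  thickness = volume rate / (speed * 60 * width), i.e.
  thickness = throughput / (60 * speed * width * density) * 1000
  thickness = 32078 / (60 * 4.7 * 3.5 * 2500) * 1000 = 13.0 mm

13.0 mm


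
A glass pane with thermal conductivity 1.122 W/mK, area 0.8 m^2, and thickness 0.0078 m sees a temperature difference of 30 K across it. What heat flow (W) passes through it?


Fourier's law: Q = k * A * dT / t
  Q = 1.122 * 0.8 * 30 / 0.0078
  Q = 26.928 / 0.0078 = 3452.3 W

3452.3 W


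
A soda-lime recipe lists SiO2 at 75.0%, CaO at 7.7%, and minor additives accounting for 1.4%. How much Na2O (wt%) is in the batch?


Pieces sum to 100%:
  Na2O = 100 - (SiO2 + CaO + others)
  Na2O = 100 - (75.0 + 7.7 + 1.4) = 15.9%

15.9%


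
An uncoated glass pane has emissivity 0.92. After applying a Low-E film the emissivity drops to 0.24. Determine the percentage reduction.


Percentage reduction = (1 - coated/uncoated) * 100
  Ratio = 0.24 / 0.92 = 0.2609
  Reduction = (1 - 0.2609) * 100 = 73.9%

73.9%


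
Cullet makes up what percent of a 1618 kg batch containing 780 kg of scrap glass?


Cullet ratio = (cullet mass / total batch mass) * 100
  Ratio = 780 / 1618 * 100 = 48.21%

48.21%


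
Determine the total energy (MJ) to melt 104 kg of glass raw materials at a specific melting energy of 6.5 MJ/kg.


Total energy = mass * specific energy
  E = 104 * 6.5 = 676 MJ

676 MJ


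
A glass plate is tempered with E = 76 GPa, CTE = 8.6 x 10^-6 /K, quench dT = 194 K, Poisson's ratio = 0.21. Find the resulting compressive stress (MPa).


Tempering stress: sigma = E * alpha * dT / (1 - nu)
  E (MPa) = 76 * 1000 = 76000
  Numerator = 76000 * (8.6 x 10^-6) * 194 = 126.7984
  Denominator = 1 - 0.21 = 0.79
  sigma = 126.7984 / 0.79 = 160.5 MPa

160.5 MPa


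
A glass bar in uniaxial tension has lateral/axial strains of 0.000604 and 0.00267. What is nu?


Poisson's ratio: nu = lateral strain / axial strain
  nu = 0.000604 / 0.00267 = 0.2262

0.2262


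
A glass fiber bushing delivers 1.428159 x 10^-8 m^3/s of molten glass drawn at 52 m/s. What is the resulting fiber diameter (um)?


Cross-sectional area from continuity:
  A = Q / v = 1.428159 x 10^-8 / 52 = 2.74646 x 10^-10 m^2
Diameter from circular cross-section:
  d = sqrt(4A / pi) * 10^6 (m -> um)
  d = sqrt(4 * 2.74646 x 10^-10 / pi) * 10^6 = 18.7 um

18.7 um


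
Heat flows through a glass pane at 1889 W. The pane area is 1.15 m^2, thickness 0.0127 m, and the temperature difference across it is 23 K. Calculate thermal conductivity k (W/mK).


Fourier's law rearranged: k = Q * t / (A * dT)
  Numerator = 1889 * 0.0127 = 23.9903
  Denominator = 1.15 * 23 = 26.45
  k = 23.9903 / 26.45 = 0.907 W/mK

0.907 W/mK


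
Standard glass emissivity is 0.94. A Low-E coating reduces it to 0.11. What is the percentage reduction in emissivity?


Percentage reduction = (1 - coated/uncoated) * 100
  Ratio = 0.11 / 0.94 = 0.117
  Reduction = (1 - 0.117) * 100 = 88.3%

88.3%


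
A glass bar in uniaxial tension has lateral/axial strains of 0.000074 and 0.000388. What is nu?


Poisson's ratio: nu = lateral strain / axial strain
  nu = 0.000074 / 0.000388 = 0.1907

0.1907


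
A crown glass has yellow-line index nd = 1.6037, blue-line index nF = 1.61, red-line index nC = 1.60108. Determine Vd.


Abbe number formula: Vd = (nd - 1) / (nF - nC)
  nd - 1 = 1.6037 - 1 = 0.6037
  nF - nC = 1.61 - 1.60108 = 0.00892
  Vd = 0.6037 / 0.00892 = 67.68

67.68


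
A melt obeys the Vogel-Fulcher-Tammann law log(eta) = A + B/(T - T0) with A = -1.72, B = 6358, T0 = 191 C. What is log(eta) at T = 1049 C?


VFT equation: log(eta) = A + B / (T - T0)
  T - T0 = 1049 - 191 = 858
  B / (T - T0) = 6358 / 858 = 7.41
  log(eta) = -1.72 + 7.41 = 5.69

5.69


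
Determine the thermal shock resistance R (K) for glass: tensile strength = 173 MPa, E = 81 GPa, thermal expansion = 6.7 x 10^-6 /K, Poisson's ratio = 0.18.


Thermal shock resistance: R = sigma * (1 - nu) / (E * alpha)
  Numerator = 173 * (1 - 0.18) = 141.86
  Denominator = 81 * 1000 * (6.7 x 10^-6) = 0.5427
  R = 141.86 / 0.5427 = 261.4 K

261.4 K


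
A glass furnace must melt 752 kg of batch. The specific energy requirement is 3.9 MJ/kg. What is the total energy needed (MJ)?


Total energy = mass * specific energy
  E = 752 * 3.9 = 2932.8 MJ

2932.8 MJ


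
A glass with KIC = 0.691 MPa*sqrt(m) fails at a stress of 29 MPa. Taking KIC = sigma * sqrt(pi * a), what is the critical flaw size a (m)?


Rearrange KIC = sigma * sqrt(pi * a):
  sqrt(pi * a) = KIC / sigma
  sqrt(pi * a) = 0.691 / 29 = 0.023828
  a = (KIC / sigma)^2 / pi
  a = 0.023828^2 / pi = 0.0001807 m

0.0001807 m


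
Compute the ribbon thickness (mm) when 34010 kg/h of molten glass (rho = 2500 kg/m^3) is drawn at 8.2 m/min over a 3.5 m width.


Ribbon cross-section from mass balance:
  Volume rate = throughput / density = 34010 / 2500 = 13.604 m^3/h
  thickness = volume rate / (speed * 60 * width), i.e.
  thickness = throughput / (60 * speed * width * density) * 1000
  thickness = 34010 / (60 * 8.2 * 3.5 * 2500) * 1000 = 7.9 mm

7.9 mm


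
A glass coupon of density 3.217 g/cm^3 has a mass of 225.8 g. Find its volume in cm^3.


Rearrange rho = m / V:
  V = m / rho
  V = 225.8 / 3.217 = 70.19 cm^3

70.19 cm^3


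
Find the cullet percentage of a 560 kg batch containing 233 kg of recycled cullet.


Cullet ratio = (cullet mass / total batch mass) * 100
  Ratio = 233 / 560 * 100 = 41.61%

41.61%


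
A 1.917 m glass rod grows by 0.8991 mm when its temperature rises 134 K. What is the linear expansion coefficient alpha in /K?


Rearrange dL = alpha * L0 * dT for alpha:
  alpha = dL / (L0 * dT)
  alpha = (0.8991 / 1000) / (1.917 * 134) = 0.0000035 /K = 3.5 x 10^-6 /K

3.5 x 10^-6 /K


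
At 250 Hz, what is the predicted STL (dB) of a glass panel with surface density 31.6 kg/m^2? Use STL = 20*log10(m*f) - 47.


Mass law: STL = 20 * log10(m * f) - 47
  m * f = 31.6 * 250 = 7900
  log10(7900) = 3.89763
  STL = 20 * 3.89763 - 47 = 77.9526 - 47 = 31.0 dB

31.0 dB


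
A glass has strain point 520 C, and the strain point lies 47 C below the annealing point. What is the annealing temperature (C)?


T_anneal = T_strain + gap:
  T_anneal = 520 + 47 = 567 C

567 C


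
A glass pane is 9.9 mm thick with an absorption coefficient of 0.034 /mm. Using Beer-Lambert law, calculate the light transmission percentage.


Beer-Lambert law: T = exp(-alpha * thickness)
  exponent = -0.034 * 9.9 = -0.3366
  T = exp(-0.3366) = 0.7142
  Percentage = 0.7142 * 100 = 71.42%

71.42%


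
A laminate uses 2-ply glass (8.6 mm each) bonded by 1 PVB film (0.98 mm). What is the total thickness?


Total thickness = glass contribution + PVB contribution
  Glass: 2 * 8.6 = 17.2 mm
  PVB: 1 * 0.98 = 0.98 mm
  Total = 17.2 + 0.98 = 18.18 mm

18.18 mm


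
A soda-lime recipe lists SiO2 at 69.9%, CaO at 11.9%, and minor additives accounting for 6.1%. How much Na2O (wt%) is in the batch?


Pieces sum to 100%:
  Na2O = 100 - (SiO2 + CaO + others)
  Na2O = 100 - (69.9 + 11.9 + 6.1) = 12.1%

12.1%


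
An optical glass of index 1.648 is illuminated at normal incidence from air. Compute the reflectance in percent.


Fresnel reflectance at normal incidence:
  R = ((n - 1)/(n + 1))^2
  (n - 1)/(n + 1) = (1.648 - 1)/(1.648 + 1) = 0.244713
  R = 0.244713^2 = 0.0598845
  R(%) = 0.0598845 * 100 = 5.988%

5.988%


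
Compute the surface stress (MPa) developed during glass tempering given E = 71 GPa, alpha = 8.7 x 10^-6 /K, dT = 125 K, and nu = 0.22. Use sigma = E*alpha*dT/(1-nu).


Tempering stress: sigma = E * alpha * dT / (1 - nu)
  E (MPa) = 71 * 1000 = 71000
  Numerator = 71000 * (8.7 x 10^-6) * 125 = 77.2125
  Denominator = 1 - 0.22 = 0.78
  sigma = 77.2125 / 0.78 = 99.0 MPa

99.0 MPa


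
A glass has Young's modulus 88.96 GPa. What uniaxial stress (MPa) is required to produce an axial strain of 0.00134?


Rearrange E = sigma / epsilon:
  sigma = E * epsilon
  E (MPa) = 88.96 * 1000 = 88960
  sigma = 88960 * 0.00134 = 119.21 MPa

119.21 MPa


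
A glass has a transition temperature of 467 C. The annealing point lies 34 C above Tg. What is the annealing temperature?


The annealing temperature is Tg plus the offset:
  T_anneal = 467 + 34 = 501 C

501 C


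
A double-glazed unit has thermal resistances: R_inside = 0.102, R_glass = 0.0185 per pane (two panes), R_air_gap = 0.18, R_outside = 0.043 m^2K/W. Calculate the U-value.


Total thermal resistance (series):
  R_total = R_in + R_glass + R_air + R_glass + R_out
  R_total = 0.102 + 0.0185 + 0.18 + 0.0185 + 0.043 = 0.362 m^2K/W
U-value = 1 / R_total = 1 / 0.362 = 2.762 W/m^2K

2.762 W/m^2K


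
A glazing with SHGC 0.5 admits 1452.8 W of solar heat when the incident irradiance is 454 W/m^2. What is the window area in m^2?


Rearrange Q = Area * SHGC * Irradiance:
  Area = Q / (SHGC * Irradiance)
  Area = 1452.8 / (0.5 * 454) = 6.4 m^2

6.4 m^2


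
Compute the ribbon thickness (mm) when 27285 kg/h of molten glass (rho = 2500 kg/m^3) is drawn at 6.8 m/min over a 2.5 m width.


Ribbon cross-section from mass balance:
  Volume rate = throughput / density = 27285 / 2500 = 10.914 m^3/h
  thickness = volume rate / (speed * 60 * width), i.e.
  thickness = throughput / (60 * speed * width * density) * 1000
  thickness = 27285 / (60 * 6.8 * 2.5 * 2500) * 1000 = 10.7 mm

10.7 mm


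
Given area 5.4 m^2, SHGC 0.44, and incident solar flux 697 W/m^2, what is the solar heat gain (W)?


Solar heat gain: Q = Area * SHGC * Irradiance
  Q = 5.4 * 0.44 * 697 = 1656.1 W

1656.1 W


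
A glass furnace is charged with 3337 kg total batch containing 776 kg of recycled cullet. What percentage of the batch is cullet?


Cullet ratio = (cullet mass / total batch mass) * 100
  Ratio = 776 / 3337 * 100 = 23.25%

23.25%


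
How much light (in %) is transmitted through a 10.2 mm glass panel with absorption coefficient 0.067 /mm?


Beer-Lambert law: T = exp(-alpha * thickness)
  exponent = -0.067 * 10.2 = -0.6834
  T = exp(-0.6834) = 0.5049
  Percentage = 0.5049 * 100 = 50.49%

50.49%


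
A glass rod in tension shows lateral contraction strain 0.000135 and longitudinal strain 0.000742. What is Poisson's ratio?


Poisson's ratio: nu = lateral strain / axial strain
  nu = 0.000135 / 0.000742 = 0.1819

0.1819


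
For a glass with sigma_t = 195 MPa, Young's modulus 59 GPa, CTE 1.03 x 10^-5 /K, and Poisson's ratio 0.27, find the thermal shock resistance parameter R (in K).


Thermal shock resistance: R = sigma * (1 - nu) / (E * alpha)
  Numerator = 195 * (1 - 0.27) = 142.35
  Denominator = 59 * 1000 * (1.03 x 10^-5) = 0.6077
  R = 142.35 / 0.6077 = 234.2 K

234.2 K


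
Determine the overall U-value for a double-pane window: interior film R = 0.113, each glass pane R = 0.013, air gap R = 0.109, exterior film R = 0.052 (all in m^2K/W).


Total thermal resistance (series):
  R_total = R_in + R_glass + R_air + R_glass + R_out
  R_total = 0.113 + 0.013 + 0.109 + 0.013 + 0.052 = 0.3 m^2K/W
U-value = 1 / R_total = 1 / 0.3 = 3.333 W/m^2K

3.333 W/m^2K


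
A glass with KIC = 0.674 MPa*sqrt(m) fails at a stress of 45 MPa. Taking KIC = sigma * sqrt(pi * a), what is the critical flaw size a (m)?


Rearrange KIC = sigma * sqrt(pi * a):
  sqrt(pi * a) = KIC / sigma
  sqrt(pi * a) = 0.674 / 45 = 0.014978
  a = (KIC / sigma)^2 / pi
  a = 0.014978^2 / pi = 0.0000714 m

0.0000714 m


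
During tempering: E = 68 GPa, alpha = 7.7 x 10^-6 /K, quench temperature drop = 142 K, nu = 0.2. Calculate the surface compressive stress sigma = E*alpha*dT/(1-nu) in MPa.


Tempering stress: sigma = E * alpha * dT / (1 - nu)
  E (MPa) = 68 * 1000 = 68000
  Numerator = 68000 * (7.7 x 10^-6) * 142 = 74.3512
  Denominator = 1 - 0.2 = 0.8
  sigma = 74.3512 / 0.8 = 92.9 MPa

92.9 MPa


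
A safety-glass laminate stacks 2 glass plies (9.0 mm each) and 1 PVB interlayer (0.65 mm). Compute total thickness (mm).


Total thickness = glass contribution + PVB contribution
  Glass: 2 * 9.0 = 18.0 mm
  PVB: 1 * 0.65 = 0.65 mm
  Total = 18.0 + 0.65 = 18.65 mm

18.65 mm


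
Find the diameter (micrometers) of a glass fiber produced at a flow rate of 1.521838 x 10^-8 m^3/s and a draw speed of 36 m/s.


Cross-sectional area from continuity:
  A = Q / v = 1.521838 x 10^-8 / 36 = 4.227328 x 10^-10 m^2
Diameter from circular cross-section:
  d = sqrt(4A / pi) * 10^6 (m -> um)
  d = sqrt(4 * 4.227328 x 10^-10 / pi) * 10^6 = 23.2 um

23.2 um


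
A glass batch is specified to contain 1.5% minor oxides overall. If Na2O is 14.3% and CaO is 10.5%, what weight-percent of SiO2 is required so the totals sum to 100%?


Known pieces sum to 100%:
  SiO2 = 100 - (others + Na2O + CaO)
  SiO2 = 100 - (1.5 + 14.3 + 10.5) = 73.7%

73.7%


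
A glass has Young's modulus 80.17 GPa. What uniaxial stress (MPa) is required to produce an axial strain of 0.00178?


Rearrange E = sigma / epsilon:
  sigma = E * epsilon
  E (MPa) = 80.17 * 1000 = 80170
  sigma = 80170 * 0.00178 = 142.7 MPa

142.7 MPa


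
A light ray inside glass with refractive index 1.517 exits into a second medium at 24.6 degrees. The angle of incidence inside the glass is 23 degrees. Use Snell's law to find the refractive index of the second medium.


Apply Snell's law: n1 * sin(theta1) = n2 * sin(theta2)
  n2 = n1 * sin(theta1) / sin(theta2)
  sin(23) = 0.390731
  sin(24.6) = 0.416281
  n2 = 1.517 * 0.390731 / 0.416281 = 1.4239

1.4239


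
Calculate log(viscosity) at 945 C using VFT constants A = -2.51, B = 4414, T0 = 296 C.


VFT equation: log(eta) = A + B / (T - T0)
  T - T0 = 945 - 296 = 649
  B / (T - T0) = 4414 / 649 = 6.801
  log(eta) = -2.51 + 6.801 = 4.291

4.291


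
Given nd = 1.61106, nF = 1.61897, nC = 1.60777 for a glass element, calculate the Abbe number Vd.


Abbe number formula: Vd = (nd - 1) / (nF - nC)
  nd - 1 = 1.61106 - 1 = 0.61106
  nF - nC = 1.61897 - 1.60777 = 0.0112
  Vd = 0.61106 / 0.0112 = 54.56

54.56


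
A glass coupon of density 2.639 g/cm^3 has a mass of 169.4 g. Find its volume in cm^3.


Rearrange rho = m / V:
  V = m / rho
  V = 169.4 / 2.639 = 64.191 cm^3

64.191 cm^3


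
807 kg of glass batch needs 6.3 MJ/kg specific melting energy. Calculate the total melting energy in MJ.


Total energy = mass * specific energy
  E = 807 * 6.3 = 5084.1 MJ

5084.1 MJ


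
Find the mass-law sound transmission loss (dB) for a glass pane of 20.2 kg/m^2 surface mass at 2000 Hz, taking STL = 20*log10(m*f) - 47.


Mass law: STL = 20 * log10(m * f) - 47
  m * f = 20.2 * 2000 = 40400
  log10(40400) = 4.60638
  STL = 20 * 4.60638 - 47 = 92.1276 - 47 = 45.1 dB

45.1 dB


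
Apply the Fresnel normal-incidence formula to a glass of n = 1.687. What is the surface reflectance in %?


Fresnel reflectance at normal incidence:
  R = ((n - 1)/(n + 1))^2
  (n - 1)/(n + 1) = (1.687 - 1)/(1.687 + 1) = 0.255675
  R = 0.255675^2 = 0.0653697
  R(%) = 0.0653697 * 100 = 6.537%

6.537%


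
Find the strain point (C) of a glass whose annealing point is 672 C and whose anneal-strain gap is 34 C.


Strain point = annealing point - difference:
  T_strain = 672 - 34 = 638 C

638 C


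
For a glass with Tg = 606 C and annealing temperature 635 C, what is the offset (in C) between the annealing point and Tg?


Offset = T_anneal - Tg:
  offset = 635 - 606 = 29 C

29 C


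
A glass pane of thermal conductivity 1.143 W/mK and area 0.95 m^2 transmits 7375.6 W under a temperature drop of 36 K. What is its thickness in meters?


Fourier's law: t = k * A * dT / Q
  t = 1.143 * 0.95 * 36 / 7375.6
  t = 39.0906 / 7375.6 = 0.0053 m

0.0053 m


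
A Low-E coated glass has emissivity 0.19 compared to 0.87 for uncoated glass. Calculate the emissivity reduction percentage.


Percentage reduction = (1 - coated/uncoated) * 100
  Ratio = 0.19 / 0.87 = 0.2184
  Reduction = (1 - 0.2184) * 100 = 78.2%

78.2%


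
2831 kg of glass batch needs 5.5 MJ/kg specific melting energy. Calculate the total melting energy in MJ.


Total energy = mass * specific energy
  E = 2831 * 5.5 = 15570.5 MJ

15570.5 MJ


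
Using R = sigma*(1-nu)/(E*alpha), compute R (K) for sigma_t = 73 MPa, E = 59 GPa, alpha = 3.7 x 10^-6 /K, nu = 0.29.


Thermal shock resistance: R = sigma * (1 - nu) / (E * alpha)
  Numerator = 73 * (1 - 0.29) = 51.83
  Denominator = 59 * 1000 * (3.7 x 10^-6) = 0.2183
  R = 51.83 / 0.2183 = 237.4 K

237.4 K


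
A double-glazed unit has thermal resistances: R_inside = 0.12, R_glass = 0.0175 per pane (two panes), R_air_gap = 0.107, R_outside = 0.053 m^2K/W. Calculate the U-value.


Total thermal resistance (series):
  R_total = R_in + R_glass + R_air + R_glass + R_out
  R_total = 0.12 + 0.0175 + 0.107 + 0.0175 + 0.053 = 0.315 m^2K/W
U-value = 1 / R_total = 1 / 0.315 = 3.175 W/m^2K

3.175 W/m^2K


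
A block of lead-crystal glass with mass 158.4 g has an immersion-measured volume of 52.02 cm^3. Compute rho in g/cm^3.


Use the definition of density:
  rho = mass / volume
  rho = 158.4 / 52.02 = 3.045 g/cm^3

3.045 g/cm^3


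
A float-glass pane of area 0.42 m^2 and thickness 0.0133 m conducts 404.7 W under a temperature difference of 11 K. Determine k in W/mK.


Fourier's law rearranged: k = Q * t / (A * dT)
  Numerator = 404.7 * 0.0133 = 5.38251
  Denominator = 0.42 * 11 = 4.62
  k = 5.38251 / 4.62 = 1.165 W/mK

1.165 W/mK


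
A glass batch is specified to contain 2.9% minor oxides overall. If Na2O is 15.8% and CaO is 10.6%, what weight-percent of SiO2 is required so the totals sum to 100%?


Known pieces sum to 100%:
  SiO2 = 100 - (others + Na2O + CaO)
  SiO2 = 100 - (2.9 + 15.8 + 10.6) = 70.7%

70.7%


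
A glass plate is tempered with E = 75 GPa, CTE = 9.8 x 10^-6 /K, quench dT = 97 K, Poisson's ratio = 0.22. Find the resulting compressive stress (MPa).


Tempering stress: sigma = E * alpha * dT / (1 - nu)
  E (MPa) = 75 * 1000 = 75000
  Numerator = 75000 * (9.8 x 10^-6) * 97 = 71.295
  Denominator = 1 - 0.22 = 0.78
  sigma = 71.295 / 0.78 = 91.4 MPa

91.4 MPa


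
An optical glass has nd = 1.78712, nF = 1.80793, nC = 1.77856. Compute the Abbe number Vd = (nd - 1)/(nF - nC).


Abbe number formula: Vd = (nd - 1) / (nF - nC)
  nd - 1 = 1.78712 - 1 = 0.78712
  nF - nC = 1.80793 - 1.77856 = 0.02937
  Vd = 0.78712 / 0.02937 = 26.8

26.8


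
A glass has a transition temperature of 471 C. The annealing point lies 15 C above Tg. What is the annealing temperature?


The annealing temperature is Tg plus the offset:
  T_anneal = 471 + 15 = 486 C

486 C


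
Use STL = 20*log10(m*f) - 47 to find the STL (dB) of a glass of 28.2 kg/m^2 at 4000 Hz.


Mass law: STL = 20 * log10(m * f) - 47
  m * f = 28.2 * 4000 = 112800
  log10(112800) = 5.05231
  STL = 20 * 5.05231 - 47 = 101.0462 - 47 = 54.0 dB

54.0 dB


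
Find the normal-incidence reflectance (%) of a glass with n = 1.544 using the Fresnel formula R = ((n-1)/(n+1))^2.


Fresnel reflectance at normal incidence:
  R = ((n - 1)/(n + 1))^2
  (n - 1)/(n + 1) = (1.544 - 1)/(1.544 + 1) = 0.213836
  R = 0.213836^2 = 0.0457258
  R(%) = 0.0457258 * 100 = 4.573%

4.573%


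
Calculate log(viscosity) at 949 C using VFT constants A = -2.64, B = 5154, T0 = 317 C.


VFT equation: log(eta) = A + B / (T - T0)
  T - T0 = 949 - 317 = 632
  B / (T - T0) = 5154 / 632 = 8.155
  log(eta) = -2.64 + 8.155 = 5.515

5.515


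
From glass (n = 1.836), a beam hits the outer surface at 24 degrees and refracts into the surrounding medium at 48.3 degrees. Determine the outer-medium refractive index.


Apply Snell's law: n1 * sin(theta1) = n2 * sin(theta2)
  n2 = n1 * sin(theta1) / sin(theta2)
  sin(24) = 0.406737
  sin(48.3) = 0.746638
  n2 = 1.836 * 0.406737 / 0.746638 = 1.0002

1.0002


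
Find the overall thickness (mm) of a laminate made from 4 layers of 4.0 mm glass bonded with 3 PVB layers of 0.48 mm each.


Total thickness = glass contribution + PVB contribution
  Glass: 4 * 4.0 = 16.0 mm
  PVB: 3 * 0.48 = 1.44 mm
  Total = 16.0 + 1.44 = 17.44 mm

17.44 mm


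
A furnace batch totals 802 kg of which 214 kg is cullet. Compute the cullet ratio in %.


Cullet ratio = (cullet mass / total batch mass) * 100
  Ratio = 214 / 802 * 100 = 26.68%

26.68%


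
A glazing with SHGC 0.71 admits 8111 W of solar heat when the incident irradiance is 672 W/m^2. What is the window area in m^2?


Rearrange Q = Area * SHGC * Irradiance:
  Area = Q / (SHGC * Irradiance)
  Area = 8111 / (0.71 * 672) = 17.0 m^2

17.0 m^2


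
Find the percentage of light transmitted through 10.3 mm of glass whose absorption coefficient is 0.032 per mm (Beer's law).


Beer-Lambert law: T = exp(-alpha * thickness)
  exponent = -0.032 * 10.3 = -0.3296
  T = exp(-0.3296) = 0.7192
  Percentage = 0.7192 * 100 = 71.92%

71.92%


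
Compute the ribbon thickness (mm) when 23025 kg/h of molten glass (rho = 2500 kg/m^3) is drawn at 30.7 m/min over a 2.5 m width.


Ribbon cross-section from mass balance:
  Volume rate = throughput / density = 23025 / 2500 = 9.21 m^3/h
  thickness = volume rate / (speed * 60 * width), i.e.
  thickness = throughput / (60 * speed * width * density) * 1000
  thickness = 23025 / (60 * 30.7 * 2.5 * 2500) * 1000 = 2.0 mm

2.0 mm


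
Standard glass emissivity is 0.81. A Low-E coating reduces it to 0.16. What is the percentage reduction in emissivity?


Percentage reduction = (1 - coated/uncoated) * 100
  Ratio = 0.16 / 0.81 = 0.1975
  Reduction = (1 - 0.1975) * 100 = 80.2%

80.2%


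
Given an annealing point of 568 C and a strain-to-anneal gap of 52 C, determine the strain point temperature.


Strain point = annealing point - difference:
  T_strain = 568 - 52 = 516 C

516 C


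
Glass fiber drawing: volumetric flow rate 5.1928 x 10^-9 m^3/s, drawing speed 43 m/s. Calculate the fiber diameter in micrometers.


Cross-sectional area from continuity:
  A = Q / v = 5.1928 x 10^-9 / 43 = 1.207628 x 10^-10 m^2
Diameter from circular cross-section:
  d = sqrt(4A / pi) * 10^6 (m -> um)
  d = sqrt(4 * 1.207628 x 10^-10 / pi) * 10^6 = 12.4 um

12.4 um


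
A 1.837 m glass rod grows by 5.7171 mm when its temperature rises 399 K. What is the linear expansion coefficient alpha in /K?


Rearrange dL = alpha * L0 * dT for alpha:
  alpha = dL / (L0 * dT)
  alpha = (5.7171 / 1000) / (1.837 * 399) = 0.0000078 /K = 7.8 x 10^-6 /K

7.8 x 10^-6 /K


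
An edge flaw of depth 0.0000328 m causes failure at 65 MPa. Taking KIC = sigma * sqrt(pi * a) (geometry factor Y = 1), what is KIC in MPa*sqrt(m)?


Fracture toughness: KIC = sigma * sqrt(pi * a)
  pi * a = pi * 0.0000328 = 0.000103044
  sqrt(pi * a) = 0.010151
  KIC = 65 * 0.010151 = 0.66 MPa*sqrt(m)

0.66 MPa*sqrt(m)


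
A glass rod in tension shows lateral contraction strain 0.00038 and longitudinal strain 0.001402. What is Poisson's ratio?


Poisson's ratio: nu = lateral strain / axial strain
  nu = 0.00038 / 0.001402 = 0.271

0.271


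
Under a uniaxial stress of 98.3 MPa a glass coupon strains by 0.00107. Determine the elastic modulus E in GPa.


Young's modulus: E = stress / strain
  E = 98.3 MPa / 0.00107 = 91869.16 MPa
Convert to GPa: 91869.16 / 1000 = 91.87 GPa

91.87 GPa


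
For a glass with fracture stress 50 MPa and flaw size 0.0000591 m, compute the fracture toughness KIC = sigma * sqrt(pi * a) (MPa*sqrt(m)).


Fracture toughness: KIC = sigma * sqrt(pi * a)
  pi * a = pi * 0.0000591 = 0.000185668
  sqrt(pi * a) = 0.013626
  KIC = 50 * 0.013626 = 0.681 MPa*sqrt(m)

0.681 MPa*sqrt(m)


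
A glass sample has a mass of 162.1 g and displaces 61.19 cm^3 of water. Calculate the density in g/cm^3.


Use the definition of density:
  rho = mass / volume
  rho = 162.1 / 61.19 = 2.649 g/cm^3

2.649 g/cm^3


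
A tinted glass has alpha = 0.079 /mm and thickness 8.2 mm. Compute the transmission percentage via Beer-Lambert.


Beer-Lambert law: T = exp(-alpha * thickness)
  exponent = -0.079 * 8.2 = -0.6478
  T = exp(-0.6478) = 0.5232
  Percentage = 0.5232 * 100 = 52.32%

52.32%


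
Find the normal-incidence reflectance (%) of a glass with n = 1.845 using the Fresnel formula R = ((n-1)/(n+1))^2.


Fresnel reflectance at normal incidence:
  R = ((n - 1)/(n + 1))^2
  (n - 1)/(n + 1) = (1.845 - 1)/(1.845 + 1) = 0.297012
  R = 0.297012^2 = 0.0882161
  R(%) = 0.0882161 * 100 = 8.822%

8.822%


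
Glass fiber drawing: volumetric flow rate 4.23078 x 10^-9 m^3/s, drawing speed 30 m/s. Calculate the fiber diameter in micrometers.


Cross-sectional area from continuity:
  A = Q / v = 4.23078 x 10^-9 / 30 = 1.41026 x 10^-10 m^2
Diameter from circular cross-section:
  d = sqrt(4A / pi) * 10^6 (m -> um)
  d = sqrt(4 * 1.41026 x 10^-10 / pi) * 10^6 = 13.4 um

13.4 um


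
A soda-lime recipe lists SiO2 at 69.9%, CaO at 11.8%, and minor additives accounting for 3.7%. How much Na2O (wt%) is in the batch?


Pieces sum to 100%:
  Na2O = 100 - (SiO2 + CaO + others)
  Na2O = 100 - (69.9 + 11.8 + 3.7) = 14.6%

14.6%


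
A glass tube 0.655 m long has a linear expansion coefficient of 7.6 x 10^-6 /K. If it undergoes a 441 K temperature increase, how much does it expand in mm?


Thermal expansion formula: dL = alpha * L0 * dT
  dL = (7.6 x 10^-6) * 0.655 * 441 = 0.0021953 m
Convert to mm: 0.0021953 * 1000 = 2.1953 mm

2.1953 mm


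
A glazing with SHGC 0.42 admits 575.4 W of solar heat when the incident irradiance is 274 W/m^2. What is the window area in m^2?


Rearrange Q = Area * SHGC * Irradiance:
  Area = Q / (SHGC * Irradiance)
  Area = 575.4 / (0.42 * 274) = 5.0 m^2

5.0 m^2


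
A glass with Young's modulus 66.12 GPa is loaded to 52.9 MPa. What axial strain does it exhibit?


Rearrange E = sigma / epsilon:
  epsilon = sigma / E
  E (MPa) = 66.12 * 1000 = 66120
  epsilon = 52.9 / 66120 = 0.0008

0.0008


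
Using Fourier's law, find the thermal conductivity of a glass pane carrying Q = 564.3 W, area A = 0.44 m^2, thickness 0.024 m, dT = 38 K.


Fourier's law rearranged: k = Q * t / (A * dT)
  Numerator = 564.3 * 0.024 = 13.5432
  Denominator = 0.44 * 38 = 16.72
  k = 13.5432 / 16.72 = 0.81 W/mK

0.81 W/mK


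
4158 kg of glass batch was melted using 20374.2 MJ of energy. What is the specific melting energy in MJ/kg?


Rearrange E = m * s for s:
  s = E / m
  s = 20374.2 / 4158 = 4.9 MJ/kg

4.9 MJ/kg


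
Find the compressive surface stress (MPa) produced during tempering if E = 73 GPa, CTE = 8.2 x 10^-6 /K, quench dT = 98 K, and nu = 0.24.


Tempering stress: sigma = E * alpha * dT / (1 - nu)
  E (MPa) = 73 * 1000 = 73000
  Numerator = 73000 * (8.2 x 10^-6) * 98 = 58.6628
  Denominator = 1 - 0.24 = 0.76
  sigma = 58.6628 / 0.76 = 77.2 MPa

77.2 MPa


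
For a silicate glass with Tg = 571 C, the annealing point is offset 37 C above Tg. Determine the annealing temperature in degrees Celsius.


The annealing temperature is Tg plus the offset:
  T_anneal = 571 + 37 = 608 C

608 C


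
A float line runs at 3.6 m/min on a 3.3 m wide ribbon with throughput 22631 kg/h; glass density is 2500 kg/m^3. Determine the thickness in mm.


Ribbon cross-section from mass balance:
  Volume rate = throughput / density = 22631 / 2500 = 9.0524 m^3/h
  thickness = volume rate / (speed * 60 * width), i.e.
  thickness = throughput / (60 * speed * width * density) * 1000
  thickness = 22631 / (60 * 3.6 * 3.3 * 2500) * 1000 = 12.7 mm

12.7 mm


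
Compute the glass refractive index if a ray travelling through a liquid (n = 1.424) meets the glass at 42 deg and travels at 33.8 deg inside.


Apply Snell's law: n1 * sin(theta1) = n2 * sin(theta2)
  n2 = n1 * sin(theta1) / sin(theta2)
  sin(42) = 0.669131
  sin(33.8) = 0.556296
  n2 = 1.424 * 0.669131 / 0.556296 = 1.7128

1.7128


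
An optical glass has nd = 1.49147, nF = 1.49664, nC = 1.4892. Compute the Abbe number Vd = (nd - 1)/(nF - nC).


Abbe number formula: Vd = (nd - 1) / (nF - nC)
  nd - 1 = 1.49147 - 1 = 0.49147
  nF - nC = 1.49664 - 1.4892 = 0.00744
  Vd = 0.49147 / 0.00744 = 66.06

66.06


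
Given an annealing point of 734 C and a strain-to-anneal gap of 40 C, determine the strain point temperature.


Strain point = annealing point - difference:
  T_strain = 734 - 40 = 694 C

694 C


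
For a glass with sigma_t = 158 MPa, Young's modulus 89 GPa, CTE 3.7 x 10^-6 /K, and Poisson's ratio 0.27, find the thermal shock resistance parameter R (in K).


Thermal shock resistance: R = sigma * (1 - nu) / (E * alpha)
  Numerator = 158 * (1 - 0.27) = 115.34
  Denominator = 89 * 1000 * (3.7 x 10^-6) = 0.3293
  R = 115.34 / 0.3293 = 350.3 K

350.3 K


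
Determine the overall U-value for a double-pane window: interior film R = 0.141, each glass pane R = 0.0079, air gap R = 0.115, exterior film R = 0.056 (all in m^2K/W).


Total thermal resistance (series):
  R_total = R_in + R_glass + R_air + R_glass + R_out
  R_total = 0.141 + 0.0079 + 0.115 + 0.0079 + 0.056 = 0.3278 m^2K/W
U-value = 1 / R_total = 1 / 0.3278 = 3.051 W/m^2K

3.051 W/m^2K


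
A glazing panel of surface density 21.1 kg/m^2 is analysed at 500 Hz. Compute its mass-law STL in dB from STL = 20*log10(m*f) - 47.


Mass law: STL = 20 * log10(m * f) - 47
  m * f = 21.1 * 500 = 10550
  log10(10550) = 4.02325
  STL = 20 * 4.02325 - 47 = 80.465 - 47 = 33.5 dB

33.5 dB


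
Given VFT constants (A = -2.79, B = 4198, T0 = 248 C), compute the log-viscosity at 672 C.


VFT equation: log(eta) = A + B / (T - T0)
  T - T0 = 672 - 248 = 424
  B / (T - T0) = 4198 / 424 = 9.901
  log(eta) = -2.79 + 9.901 = 7.111

7.111


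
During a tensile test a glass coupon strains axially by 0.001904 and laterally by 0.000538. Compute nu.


Poisson's ratio: nu = lateral strain / axial strain
  nu = 0.000538 / 0.001904 = 0.2826

0.2826


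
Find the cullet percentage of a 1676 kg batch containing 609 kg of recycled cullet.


Cullet ratio = (cullet mass / total batch mass) * 100
  Ratio = 609 / 1676 * 100 = 36.34%

36.34%


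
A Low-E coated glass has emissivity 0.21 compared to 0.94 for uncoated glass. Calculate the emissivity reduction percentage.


Percentage reduction = (1 - coated/uncoated) * 100
  Ratio = 0.21 / 0.94 = 0.2234
  Reduction = (1 - 0.2234) * 100 = 77.7%

77.7%


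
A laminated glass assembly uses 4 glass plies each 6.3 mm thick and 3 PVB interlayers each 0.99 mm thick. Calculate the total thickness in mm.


Total thickness = glass contribution + PVB contribution
  Glass: 4 * 6.3 = 25.2 mm
  PVB: 3 * 0.99 = 2.97 mm
  Total = 25.2 + 2.97 = 28.17 mm

28.17 mm


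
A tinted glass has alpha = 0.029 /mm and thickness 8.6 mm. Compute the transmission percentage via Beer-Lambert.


Beer-Lambert law: T = exp(-alpha * thickness)
  exponent = -0.029 * 8.6 = -0.2494
  T = exp(-0.2494) = 0.7793
  Percentage = 0.7793 * 100 = 77.93%

77.93%


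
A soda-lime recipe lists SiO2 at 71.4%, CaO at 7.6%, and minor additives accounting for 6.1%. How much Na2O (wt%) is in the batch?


Pieces sum to 100%:
  Na2O = 100 - (SiO2 + CaO + others)
  Na2O = 100 - (71.4 + 7.6 + 6.1) = 14.9%

14.9%


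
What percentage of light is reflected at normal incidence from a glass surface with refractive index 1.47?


Fresnel reflectance at normal incidence:
  R = ((n - 1)/(n + 1))^2
  (n - 1)/(n + 1) = (1.47 - 1)/(1.47 + 1) = 0.190283
  R = 0.190283^2 = 0.0362076
  R(%) = 0.0362076 * 100 = 3.621%

3.621%


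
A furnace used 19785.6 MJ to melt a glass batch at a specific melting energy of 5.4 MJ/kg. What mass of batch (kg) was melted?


Rearrange E = m * s for m:
  m = E / s
  m = 19785.6 / 5.4 = 3664.0 kg

3664.0 kg


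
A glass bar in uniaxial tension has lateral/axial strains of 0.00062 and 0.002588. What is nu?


Poisson's ratio: nu = lateral strain / axial strain
  nu = 0.00062 / 0.002588 = 0.2396

0.2396


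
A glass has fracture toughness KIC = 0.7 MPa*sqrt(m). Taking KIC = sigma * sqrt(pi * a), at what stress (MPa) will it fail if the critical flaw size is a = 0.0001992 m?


Rearrange KIC = sigma * sqrt(pi * a):
  sigma = KIC / sqrt(pi * a)
  sqrt(pi * 0.0001992) = 0.025016
  sigma = 0.7 / 0.025016 = 27.98 MPa

27.98 MPa


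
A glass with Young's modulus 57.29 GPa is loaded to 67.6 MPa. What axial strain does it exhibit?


Rearrange E = sigma / epsilon:
  epsilon = sigma / E
  E (MPa) = 57.29 * 1000 = 57290
  epsilon = 67.6 / 57290 = 0.00118

0.00118
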